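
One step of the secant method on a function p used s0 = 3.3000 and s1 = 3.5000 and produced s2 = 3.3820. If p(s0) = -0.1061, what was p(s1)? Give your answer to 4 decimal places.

0.1527

The secant line through (3.3000, -0.1061) and (3.5000, p(s1)) crosses zero at s2 = 3.3820.
So (3.3000, -0.1061), (3.5000, p(s1)), (3.3820, 0) are collinear:
p(s1) = -0.1061 · (3.5000 − 3.3820) / (3.3000 − 3.3820) = -0.1061 · (0.118000)/(-0.082000) = 0.152680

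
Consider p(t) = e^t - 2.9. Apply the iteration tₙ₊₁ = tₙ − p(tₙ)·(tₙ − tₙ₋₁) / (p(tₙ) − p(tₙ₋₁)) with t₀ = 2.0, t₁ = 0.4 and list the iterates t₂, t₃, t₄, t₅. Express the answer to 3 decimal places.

0.782, 1.175, 1.049, 1.064

p(2.0) = 4.48906, p(0.4) = -1.40818
t₂ = 0.40000 − (-1.40818)·(0.40000 − 2.00000) / (-1.40818 − 4.48906) = 0.40000 − (2.25308)/(-5.89723) = 0.78206
p(0.78206) = -0.71404
t₃ = 0.78206 − (-0.71404)·(0.78206 − 0.40000) / (-0.71404 − (-1.40818)) = 0.78206 − (-0.27280)/(0.69414) = 1.17506
p(1.17506) = 0.33835
t₄ = 1.17506 − 0.33835·(1.17506 − 0.78206) / (0.33835 − (-0.71404)) = 1.17506 − (0.13298)/(1.05239) = 1.04871
p(1.04871) = -0.04604
t₅ = 1.04871 − (-0.04604)·(1.04871 − 1.17506) / (-0.04604 − 0.33835) = 1.04871 − (0.00582)/(-0.38439) = 1.06384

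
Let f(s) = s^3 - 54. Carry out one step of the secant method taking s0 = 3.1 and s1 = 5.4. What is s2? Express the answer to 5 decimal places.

3.53612

f(3.1) = -24.2090000, f(5.4) = 103.4640000
s2 = 5.4000000 − 103.4640000·(5.4000000 − 3.1000000) / (103.4640000 − (-24.2090000)) = 5.4000000 − (237.9672000)/(127.6730000) = 3.5361196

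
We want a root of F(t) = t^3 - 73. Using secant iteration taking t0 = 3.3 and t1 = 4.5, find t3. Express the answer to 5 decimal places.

4.17392

F(3.3) = -37.0630000, F(4.5) = 18.1250000
t2 = 4.5000000 − 18.1250000·(4.5000000 − 3.3000000) / (18.1250000 − (-37.0630000)) = 4.5000000 − (21.7500000)/(55.1880000) = 4.1058926
F(4.1058926) = -3.7814096
t3 = 4.1058926 − (-3.7814096)·(4.1058926 − 4.5000000) / (-3.7814096 − 18.1250000) = 4.1058926 − (1.4902816)/(-21.9064096) = 4.1739221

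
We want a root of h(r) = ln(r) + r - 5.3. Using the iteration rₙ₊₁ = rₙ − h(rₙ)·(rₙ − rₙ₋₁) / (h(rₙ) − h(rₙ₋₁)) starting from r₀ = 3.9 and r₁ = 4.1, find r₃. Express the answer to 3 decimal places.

h(3.9) = -0.03902, h(4.1) = 0.21099
r₂ = 4.10000 − 0.21099·(4.10000 − 3.90000) / (0.21099 − (-0.03902)) = 4.10000 − (0.04220)/(0.25001) = 3.93122
h(3.93122) = 0.00017
r₃ = 3.93122 − 0.00017·(3.93122 − 4.10000) / (0.00017 − 0.21099) = 3.93122 − (-0.00003)/(-0.21082) = 3.93108

3.931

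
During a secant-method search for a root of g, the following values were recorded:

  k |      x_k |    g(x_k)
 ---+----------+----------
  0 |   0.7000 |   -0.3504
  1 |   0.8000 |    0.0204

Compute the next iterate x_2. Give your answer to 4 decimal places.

0.7945

x_2 = 0.8000 − 0.0204·(0.8000 − 0.7000) / (0.0204 − (-0.3504))
   = 0.8000 − (0.002040)/(0.370800) = 0.794498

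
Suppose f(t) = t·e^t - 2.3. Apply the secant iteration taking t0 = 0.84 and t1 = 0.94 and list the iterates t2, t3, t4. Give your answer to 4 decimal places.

f(0.84) = -0.354252, f(0.94) = 0.106383
t2 = 0.940000 − 0.106383·(0.940000 − 0.840000) / (0.106383 − (-0.354252)) = 0.940000 − (0.010638)/(0.460634) = 0.916905
f(0.916905) = -0.006328
t3 = 0.916905 − (-0.006328)·(0.916905 − 0.940000) / (-0.006328 − 0.106383) = 0.916905 − (0.000146)/(-0.112711) = 0.918202
f(0.918202) = -0.000104
t4 = 0.918202 − (-0.000104)·(0.918202 − 0.916905) / (-0.000104 − (-0.006328)) = 0.918202 − (0.000000)/(0.006224) = 0.918224

0.9169, 0.9182, 0.9182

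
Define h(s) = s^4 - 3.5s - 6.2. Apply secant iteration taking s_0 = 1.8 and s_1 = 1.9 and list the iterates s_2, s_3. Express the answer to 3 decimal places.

h(1.8) = -2.00240, h(1.9) = 0.18210
s_2 = 1.90000 − 0.18210·(1.90000 − 1.80000) / (0.18210 − (-2.00240)) = 1.90000 − (0.01821)/(2.18450) = 1.89166
h(1.89166) = -0.01593
s_3 = 1.89166 − (-0.01593)·(1.89166 − 1.90000) / (-0.01593 − 0.18210) = 1.89166 − (0.00013)/(-0.19803) = 1.89233

1.892, 1.892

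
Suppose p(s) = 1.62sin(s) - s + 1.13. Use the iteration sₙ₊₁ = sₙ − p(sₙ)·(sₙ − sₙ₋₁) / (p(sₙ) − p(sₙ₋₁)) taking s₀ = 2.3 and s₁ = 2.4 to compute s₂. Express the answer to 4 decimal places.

p(2.3) = 0.038042, p(2.4) = -0.175750
s₂ = 2.400000 − (-0.175750)·(2.400000 − 2.300000) / (-0.175750 − 0.038042) = 2.400000 − (-0.017575)/(-0.213792) = 2.317794

2.3178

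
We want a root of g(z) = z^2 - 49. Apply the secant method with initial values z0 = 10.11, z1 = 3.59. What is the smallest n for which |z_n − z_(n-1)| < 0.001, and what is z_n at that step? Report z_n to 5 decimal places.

n = 6, z_n = 7.00000

g(10.11) = 53.2121000, g(3.59) = -36.1119000
z2 = 3.5900000 − (-36.1119000)·(-6.5200000)/(-89.3240000) = 6.2259051;  |Δ| = 2.6359051
g(6.2259051) = -10.2381056
z3 = 6.2259051 − (-10.2381056)·(2.6359051)/(25.8737944) = 7.2689170;  |Δ| = 1.0430119
g(7.2689170) = 3.8371541
z4 = 7.2689170 − 3.8371541·(1.0430119)/(14.0752597) = 6.9845743;  |Δ| = 0.2843427
g(6.9845743) = -0.2157220
z5 = 6.9845743 − (-0.2157220)·(-0.2843427)/(-4.0528761) = 6.9997090;  |Δ| = 0.0151347
g(6.9997090) = -0.0040744
z6 = 6.9997090 − (-0.0040744)·(0.0151347)/(0.2116477) = 7.0000003;  |Δ| = 0.0002914
|z6 − z5| = 0.0002914 < 0.001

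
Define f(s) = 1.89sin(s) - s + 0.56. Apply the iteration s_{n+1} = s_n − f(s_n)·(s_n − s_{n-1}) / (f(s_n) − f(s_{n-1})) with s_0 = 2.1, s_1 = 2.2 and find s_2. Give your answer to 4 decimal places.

2.1450

f(2.1) = 0.091466, f(2.2) = -0.111942
s_2 = 2.200000 − (-0.111942)·(2.200000 − 2.100000) / (-0.111942 − 0.091466) = 2.200000 − (-0.011194)/(-0.203407) = 2.144967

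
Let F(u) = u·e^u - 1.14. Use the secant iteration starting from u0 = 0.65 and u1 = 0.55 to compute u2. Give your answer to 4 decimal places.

F(0.65) = 0.105102, F(0.55) = -0.186711
u2 = 0.550000 − (-0.186711)·(0.550000 − 0.650000) / (-0.186711 − 0.105102) = 0.550000 − (0.018671)/(-0.291812) = 0.613983

0.6140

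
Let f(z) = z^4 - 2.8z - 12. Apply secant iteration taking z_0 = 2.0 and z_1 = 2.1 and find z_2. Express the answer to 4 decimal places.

f(2.0) = -1.600000, f(2.1) = 1.568100
z_2 = 2.100000 − 1.568100·(2.100000 − 2.000000) / (1.568100 − (-1.600000)) = 2.100000 − (0.156810)/(3.168100) = 2.050503

2.0505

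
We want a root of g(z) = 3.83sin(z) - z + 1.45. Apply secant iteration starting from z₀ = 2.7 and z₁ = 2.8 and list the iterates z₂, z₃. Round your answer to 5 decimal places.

g(2.7) = 0.3868649, g(2.8) = -0.0669954
z₂ = 2.8000000 − (-0.0669954)·(2.8000000 − 2.7000000) / (-0.0669954 − 0.3868649) = 2.8000000 − (-0.0066995)/(-0.4538603) = 2.7852388
g(2.7852388) = 0.0008932
z₃ = 2.7852388 − 0.0008932·(2.7852388 − 2.8000000) / (0.0008932 − (-0.0669954)) = 2.7852388 − (-0.0000132)/(0.0678886) = 2.7854330

2.78524, 2.78543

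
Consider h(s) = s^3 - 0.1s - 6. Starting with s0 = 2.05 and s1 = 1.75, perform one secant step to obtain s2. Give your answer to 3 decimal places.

h(2.05) = 2.41012, h(1.75) = -0.81562
s2 = 1.75000 − (-0.81562)·(1.75000 − 2.05000) / (-0.81562 − 2.41012) = 1.75000 − (0.24469)/(-3.22575) = 1.82585

1.826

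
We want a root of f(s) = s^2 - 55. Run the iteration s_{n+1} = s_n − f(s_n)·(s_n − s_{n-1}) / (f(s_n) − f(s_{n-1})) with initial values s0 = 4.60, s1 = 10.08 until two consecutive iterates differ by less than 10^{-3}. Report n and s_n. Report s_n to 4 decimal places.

n = 6, s_n = 7.4162

f(4.60) = -33.840000, f(10.08) = 46.606400
s2 = 10.080000 − 46.606400·(5.480000)/(80.446400) = 6.905177;  |Δ| = 3.174823
f(6.905177) = -7.318529
s3 = 6.905177 − (-7.318529)·(-3.174823)/(-53.924929) = 7.336055;  |Δ| = 0.430877
f(7.336055) = -1.182304
s4 = 7.336055 − (-1.182304)·(0.430877)/(6.136225) = 7.419074;  |Δ| = 0.083020
f(7.419074) = 0.042664
s5 = 7.419074 − 0.042664·(0.083020)/(1.224968) = 7.416183;  |Δ| = 0.002891
f(7.416183) = -0.000232
s6 = 7.416183 − (-0.000232)·(-0.002891)/(-0.042895) = 7.416198;  |Δ| = 0.000016
|s6 − s5| = 0.000016 < 10^{-3}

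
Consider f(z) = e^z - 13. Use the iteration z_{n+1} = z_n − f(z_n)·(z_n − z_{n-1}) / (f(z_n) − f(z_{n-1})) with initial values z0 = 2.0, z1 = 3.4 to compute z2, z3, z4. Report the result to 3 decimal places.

2.348, 2.485, 2.574

f(2.0) = -5.61094, f(3.4) = 16.96410
z2 = 3.40000 − 16.96410·(3.40000 − 2.00000) / (16.96410 − (-5.61094)) = 3.40000 − (23.74974)/(22.57504) = 2.34796
f(2.34796) = -2.53575
z3 = 2.34796 − (-2.53575)·(2.34796 − 3.40000) / (-2.53575 − 16.96410) = 2.34796 − (2.66770)/(-19.49985) = 2.48477
f(2.48477) = -1.00163
z4 = 2.48477 − (-1.00163)·(2.48477 − 2.34796) / (-1.00163 − (-2.53575)) = 2.48477 − (-0.13703)/(1.53412) = 2.57409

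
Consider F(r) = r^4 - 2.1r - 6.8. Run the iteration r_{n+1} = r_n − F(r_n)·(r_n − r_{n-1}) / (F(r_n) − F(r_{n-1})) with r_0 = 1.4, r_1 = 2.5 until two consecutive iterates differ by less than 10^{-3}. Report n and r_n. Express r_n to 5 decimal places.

n = 7, r_n = 1.80387

F(1.4) = -5.8984000, F(2.5) = 27.0125000
r_2 = 2.5000000 − 27.0125000·(1.1000000)/(32.9109000) = 1.5971456;  |Δ| = 0.9028544
F(1.5971456) = -3.6470469
r_3 = 1.5971456 − (-3.6470469)·(-0.9028544)/(-30.6595469) = 1.7045429;  |Δ| = 0.1073973
F(1.7045429) = -1.9378042
r_4 = 1.7045429 − (-1.9378042)·(0.1073973)/(1.7092426) = 1.8263015;  |Δ| = 0.1217586
F(1.8263015) = 0.4895072
r_5 = 1.8263015 − 0.4895072·(0.1217586)/(2.4273114) = 1.8017469;  |Δ| = 0.0245546
F(1.8017469) = -0.0452582
r_6 = 1.8017469 − (-0.0452582)·(-0.0245546)/(-0.5347654) = 1.8038250;  |Δ| = 0.0020781
F(1.8038250) = -0.0009188
r_7 = 1.8038250 − (-0.0009188)·(0.0020781)/(0.0443394) = 1.8038680;  |Δ| = 0.0000431
|r_7 − r_6| = 0.0000431 < 10^{-3}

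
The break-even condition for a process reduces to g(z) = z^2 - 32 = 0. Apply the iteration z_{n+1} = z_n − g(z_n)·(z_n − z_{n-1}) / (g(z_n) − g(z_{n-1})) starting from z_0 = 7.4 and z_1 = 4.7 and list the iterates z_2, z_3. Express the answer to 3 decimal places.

5.519, 5.670

g(7.4) = 22.76000, g(4.7) = -9.91000
z_2 = 4.70000 − (-9.91000)·(4.70000 − 7.40000) / (-9.91000 − 22.76000) = 4.70000 − (26.75700)/(-32.67000) = 5.51901
g(5.51901) = -1.54055
z_3 = 5.51901 − (-1.54055)·(5.51901 − 4.70000) / (-1.54055 − (-9.91000)) = 5.51901 − (-1.26172)/(8.36945) = 5.66976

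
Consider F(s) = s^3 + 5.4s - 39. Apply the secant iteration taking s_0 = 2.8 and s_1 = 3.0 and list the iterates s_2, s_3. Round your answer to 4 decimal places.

F(2.8) = -1.928000, F(3.0) = 4.200000
s_2 = 3.000000 − 4.200000·(3.000000 − 2.800000) / (4.200000 − (-1.928000)) = 3.000000 − (0.840000)/(6.128000) = 2.862924
F(2.862924) = -0.074721
s_3 = 2.862924 − (-0.074721)·(2.862924 − 3.000000) / (-0.074721 − 4.200000) = 2.862924 − (0.010242)/(-4.274721) = 2.865320

2.8629, 2.8653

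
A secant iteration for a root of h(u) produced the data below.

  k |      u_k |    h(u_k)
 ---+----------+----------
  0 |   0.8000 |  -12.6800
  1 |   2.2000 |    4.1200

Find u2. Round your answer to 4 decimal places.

1.8567

u2 = 2.2000 − 4.1200·(2.2000 − 0.8000) / (4.1200 − (-12.6800))
   = 2.2000 − (5.768000)/(16.800000) = 1.856667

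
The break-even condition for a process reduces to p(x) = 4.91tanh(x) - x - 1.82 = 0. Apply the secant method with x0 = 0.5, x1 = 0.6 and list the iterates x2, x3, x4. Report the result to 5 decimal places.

0.51904, 0.51797, 0.51803

p(0.5) = -0.0510048, p(0.6) = 0.2169134
x2 = 0.6000000 − 0.2169134·(0.6000000 − 0.5000000) / (0.2169134 − (-0.0510048)) = 0.6000000 − (0.0216913)/(0.2679181) = 0.5190374
p(0.5190374) = 0.0028203
x3 = 0.5190374 − 0.0028203·(0.5190374 − 0.6000000) / (0.0028203 − 0.2169134) = 0.5190374 − (-0.0002283)/(-0.2140931) = 0.5179709
p(0.5179709) = -0.0001606
x4 = 0.5179709 − (-0.0001606)·(0.5179709 − 0.5190374) / (-0.0001606 − 0.0028203) = 0.5179709 − (0.0000002)/(-0.0029809) = 0.5180284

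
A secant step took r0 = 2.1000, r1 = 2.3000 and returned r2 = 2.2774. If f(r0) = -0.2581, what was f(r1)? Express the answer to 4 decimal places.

0.0329

The secant line through (2.1000, -0.2581) and (2.3000, f(r1)) crosses zero at r2 = 2.2774.
So (2.1000, -0.2581), (2.3000, f(r1)), (2.2774, 0) are collinear:
f(r1) = -0.2581 · (2.3000 − 2.2774) / (2.1000 − 2.2774) = -0.2581 · (0.022600)/(-0.177400) = 0.032881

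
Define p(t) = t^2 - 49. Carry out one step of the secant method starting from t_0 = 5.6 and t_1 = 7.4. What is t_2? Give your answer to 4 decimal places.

6.9569

p(5.6) = -17.640000, p(7.4) = 5.760000
t_2 = 7.400000 − 5.760000·(7.400000 − 5.600000) / (5.760000 − (-17.640000)) = 7.400000 − (10.368000)/(23.400000) = 6.956923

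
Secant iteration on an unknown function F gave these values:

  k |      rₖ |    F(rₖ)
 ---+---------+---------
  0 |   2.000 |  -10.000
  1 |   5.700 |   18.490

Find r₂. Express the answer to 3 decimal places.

3.299

r₂ = 5.700 − 18.490·(5.700 − 2.000) / (18.490 − (-10.000))
   = 5.700 − (68.41300)/(28.49000) = 3.29870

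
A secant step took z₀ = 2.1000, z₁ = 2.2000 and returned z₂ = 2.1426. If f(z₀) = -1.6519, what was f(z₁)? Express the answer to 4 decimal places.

The secant line through (2.1000, -1.6519) and (2.2000, f(z₁)) crosses zero at z₂ = 2.1426.
So (2.1000, -1.6519), (2.2000, f(z₁)), (2.1426, 0) are collinear:
f(z₁) = -1.6519 · (2.2000 − 2.1426) / (2.1000 − 2.1426) = -1.6519 · (0.057400)/(-0.042600) = 2.225800

2.2258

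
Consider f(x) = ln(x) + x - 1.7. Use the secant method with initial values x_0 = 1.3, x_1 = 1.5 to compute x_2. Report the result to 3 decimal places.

1.380

f(1.3) = -0.13764, f(1.5) = 0.20547
x_2 = 1.50000 − 0.20547·(1.50000 − 1.30000) / (0.20547 − (-0.13764)) = 1.50000 − (0.04109)/(0.34310) = 1.38023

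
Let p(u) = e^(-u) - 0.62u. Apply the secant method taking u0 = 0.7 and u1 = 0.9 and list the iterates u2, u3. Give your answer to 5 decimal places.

p(0.7) = 0.0625853, p(0.9) = -0.1514303
u2 = 0.9000000 − (-0.1514303)·(0.9000000 − 0.7000000) / (-0.1514303 − 0.0625853) = 0.9000000 − (-0.0302861)/(-0.2140156) = 0.7584867
p(0.7584867) = -0.0018870
u3 = 0.7584867 − (-0.0018870)·(0.7584867 − 0.9000000) / (-0.0018870 − (-0.1514303)) = 0.7584867 − (0.0002670)/(0.1495433) = 0.7567010

0.75849, 0.75670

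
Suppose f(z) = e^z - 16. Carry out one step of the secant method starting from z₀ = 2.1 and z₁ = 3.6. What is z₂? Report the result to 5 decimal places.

2.51329

f(2.1) = -7.8338301, f(3.6) = 20.5982344
z₂ = 3.6000000 − 20.5982344·(3.6000000 − 2.1000000) / (20.5982344 − (-7.8338301)) = 3.6000000 − (30.8973517)/(28.4320645) = 2.5132920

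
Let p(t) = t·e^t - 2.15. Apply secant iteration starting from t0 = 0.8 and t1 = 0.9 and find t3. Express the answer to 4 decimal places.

0.8862

p(0.8) = -0.369567, p(0.9) = 0.063643
t2 = 0.900000 − 0.063643·(0.900000 − 0.800000) / (0.063643 − (-0.369567)) = 0.900000 − (0.006364)/(0.433210) = 0.885309
p(0.885309) = -0.004247
t3 = 0.885309 − (-0.004247)·(0.885309 − 0.900000) / (-0.004247 − 0.063643) = 0.885309 − (0.000062)/(-0.067890) = 0.886228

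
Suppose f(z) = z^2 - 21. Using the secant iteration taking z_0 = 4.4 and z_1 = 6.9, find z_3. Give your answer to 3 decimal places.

f(4.4) = -1.64000, f(6.9) = 26.61000
z_2 = 6.90000 − 26.61000·(6.90000 − 4.40000) / (26.61000 − (-1.64000)) = 6.90000 − (66.52500)/(28.25000) = 4.54513
f(4.54513) = -0.34177
z_3 = 4.54513 − (-0.34177)·(4.54513 − 6.90000) / (-0.34177 − 26.61000) = 4.54513 − (0.80482)/(-26.95177) = 4.57499

4.575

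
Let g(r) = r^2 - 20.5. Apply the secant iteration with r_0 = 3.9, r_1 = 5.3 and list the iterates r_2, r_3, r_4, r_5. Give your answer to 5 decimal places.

4.47500, 4.52353, 4.52772, 4.52769

g(3.9) = -5.2900000, g(5.3) = 7.5900000
r_2 = 5.3000000 − 7.5900000·(5.3000000 − 3.9000000) / (7.5900000 − (-5.2900000)) = 5.3000000 − (10.6260000)/(12.8800000) = 4.4750000
g(4.4750000) = -0.4743750
r_3 = 4.4750000 − (-0.4743750)·(4.4750000 − 5.3000000) / (-0.4743750 − 7.5900000) = 4.4750000 − (0.3913594)/(-8.0643750) = 4.5235294
g(4.5235294) = -0.0376817
r_4 = 4.5235294 − (-0.0376817)·(4.5235294 − 4.4750000) / (-0.0376817 − (-0.4743750)) = 4.5235294 − (-0.0018287)/(0.4366933) = 4.5277169
g(4.5277169) = 0.0002208
r_5 = 4.5277169 − 0.0002208·(4.5277169 − 4.5235294) / (0.0002208 − (-0.0376817)) = 4.5277169 − (0.0000009)/(0.0379024) = 4.5276926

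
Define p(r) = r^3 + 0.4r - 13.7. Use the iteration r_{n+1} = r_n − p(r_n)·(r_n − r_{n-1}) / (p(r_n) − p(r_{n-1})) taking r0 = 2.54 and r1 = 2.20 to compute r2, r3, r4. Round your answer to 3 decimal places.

2.326, 2.338, 2.337

p(2.54) = 3.70306, p(2.20) = -2.17200
r2 = 2.20000 − (-2.17200)·(2.20000 − 2.54000) / (-2.17200 − 3.70306) = 2.20000 − (0.73848)/(-5.87506) = 2.32570
p(2.32570) = -0.19033
r3 = 2.32570 − (-0.19033)·(2.32570 − 2.20000) / (-0.19033 − (-2.17200)) = 2.32570 − (-0.02392)/(1.98167) = 2.33777
p(2.33777) = 0.01142
r4 = 2.33777 − 0.01142·(2.33777 − 2.32570) / (0.01142 − (-0.19033)) = 2.33777 − (0.00014)/(0.20175) = 2.33709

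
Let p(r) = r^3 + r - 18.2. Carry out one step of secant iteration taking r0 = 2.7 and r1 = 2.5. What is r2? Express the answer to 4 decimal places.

2.5035

p(2.7) = 4.183000, p(2.5) = -0.075000
r2 = 2.500000 − (-0.075000)·(2.500000 − 2.700000) / (-0.075000 − 4.183000) = 2.500000 − (0.015000)/(-4.258000) = 2.503523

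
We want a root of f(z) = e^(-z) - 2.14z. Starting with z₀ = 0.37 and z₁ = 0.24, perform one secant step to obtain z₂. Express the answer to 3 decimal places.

0.335

f(0.37) = -0.10107, f(0.24) = 0.27303
z₂ = 0.24000 − 0.27303·(0.24000 − 0.37000) / (0.27303 − (-0.10107)) = 0.24000 − (-0.03549)/(0.37409) = 0.33488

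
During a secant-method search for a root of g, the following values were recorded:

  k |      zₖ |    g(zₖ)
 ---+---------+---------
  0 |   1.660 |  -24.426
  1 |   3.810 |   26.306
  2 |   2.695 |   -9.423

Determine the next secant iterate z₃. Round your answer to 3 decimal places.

z₃ = 2.695 − (-9.423)·(2.695 − 3.810) / (-9.423 − 26.306)
   = 2.695 − (10.50665)/(-35.72900) = 2.98906

2.989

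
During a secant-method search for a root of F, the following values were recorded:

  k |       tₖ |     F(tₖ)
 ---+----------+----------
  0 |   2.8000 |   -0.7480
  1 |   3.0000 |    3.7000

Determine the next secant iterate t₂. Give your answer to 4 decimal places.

t₂ = 3.0000 − 3.7000·(3.0000 − 2.8000) / (3.7000 − (-0.7480))
   = 3.0000 − (0.740000)/(4.448000) = 2.833633

2.8336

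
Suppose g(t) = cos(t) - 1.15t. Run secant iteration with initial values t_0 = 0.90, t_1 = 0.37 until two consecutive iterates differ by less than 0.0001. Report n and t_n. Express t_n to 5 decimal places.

g(0.90) = -0.4133900, g(0.37) = 0.5068273
t_2 = 0.3700000 − 0.5068273·(-0.5300000)/(0.9202174) = 0.6619077;  |Δ| = 0.2919077
g(0.6619077) = 0.0276274
t_3 = 0.6619077 − 0.0276274·(0.2919077)/(-0.4792000) = 0.6787370;  |Δ| = 0.0168294
g(0.6787370) = -0.0021814
t_4 = 0.6787370 − (-0.0021814)·(0.0168294)/(-0.0298087) = 0.6775055;  |Δ| = 0.0012316
g(0.6775055) = 0.0000075
t_5 = 0.6775055 − 0.0000075·(-0.0012316)/(0.0021889) = 0.6775097;  |Δ| = 0.0000042
|t_5 − t_4| = 0.0000042 < 0.0001

n = 5, t_n = 0.67751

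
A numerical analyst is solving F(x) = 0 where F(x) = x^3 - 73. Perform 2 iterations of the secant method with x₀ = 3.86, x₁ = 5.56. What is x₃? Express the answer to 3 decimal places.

F(3.86) = -15.48754, F(5.56) = 98.87962
x₂ = 5.56000 − 98.87962·(5.56000 − 3.86000) / (98.87962 − (-15.48754)) = 5.56000 − (168.09535)/(114.36716) = 4.09021
F(4.09021) = -4.57137
x₃ = 4.09021 − (-4.57137)·(4.09021 − 5.56000) / (-4.57137 − 98.87962) = 4.09021 − (6.71894)/(-103.45099) = 4.15516

4.155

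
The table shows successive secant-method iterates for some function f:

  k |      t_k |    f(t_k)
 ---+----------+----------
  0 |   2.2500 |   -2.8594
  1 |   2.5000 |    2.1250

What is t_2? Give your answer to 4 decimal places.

2.3934

t_2 = 2.5000 − 2.1250·(2.5000 − 2.2500) / (2.1250 − (-2.8594))
   = 2.5000 − (0.531250)/(4.984400) = 2.393417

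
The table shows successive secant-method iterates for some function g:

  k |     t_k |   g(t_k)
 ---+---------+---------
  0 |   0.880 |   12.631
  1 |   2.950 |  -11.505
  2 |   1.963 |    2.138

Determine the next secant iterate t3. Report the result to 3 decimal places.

t3 = 1.963 − 2.138·(1.963 − 2.950) / (2.138 − (-11.505))
   = 1.963 − (-2.11021)/(13.64300) = 2.11767

2.118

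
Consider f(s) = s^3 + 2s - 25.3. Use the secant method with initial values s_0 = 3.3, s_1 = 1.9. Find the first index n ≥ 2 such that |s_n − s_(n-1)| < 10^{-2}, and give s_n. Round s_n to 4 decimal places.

f(3.3) = 17.237000, f(1.9) = -14.641000
s_2 = 1.900000 − (-14.641000)·(-1.400000)/(-31.878000) = 2.542995;  |Δ| = 0.642995
f(2.542995) = -3.768906
s_3 = 2.542995 − (-3.768906)·(0.642995)/(10.872094) = 2.765895;  |Δ| = 0.222900
f(2.765895) = 1.391373
s_4 = 2.765895 − 1.391373·(0.222900)/(5.160279) = 2.705794;  |Δ| = 0.060101
f(2.705794) = -0.078419
s_5 = 2.705794 − (-0.078419)·(-0.060101)/(-1.469791) = 2.709001;  |Δ| = 0.003207
|s_5 − s_4| = 0.003207 < 10^{-2}

n = 5, s_n = 2.7090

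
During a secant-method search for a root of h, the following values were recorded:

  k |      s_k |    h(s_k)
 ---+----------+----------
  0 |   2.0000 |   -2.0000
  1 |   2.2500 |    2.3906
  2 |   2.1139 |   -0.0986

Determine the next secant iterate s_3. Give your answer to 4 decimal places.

s_3 = 2.1139 − (-0.0986)·(2.1139 − 2.2500) / (-0.0986 − 2.3906)
   = 2.1139 − (0.013419)/(-2.489200) = 2.119291

2.1193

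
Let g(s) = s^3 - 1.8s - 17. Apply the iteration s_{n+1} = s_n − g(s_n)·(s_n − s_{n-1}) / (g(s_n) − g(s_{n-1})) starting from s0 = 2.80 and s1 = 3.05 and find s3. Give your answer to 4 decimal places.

g(2.80) = -0.088000, g(3.05) = 5.882625
s2 = 3.050000 − 5.882625·(3.050000 − 2.800000) / (5.882625 − (-0.088000)) = 3.050000 − (1.470656)/(5.970625) = 2.803685
g(2.803685) = -0.007854
s3 = 2.803685 − (-0.007854)·(2.803685 − 3.050000) / (-0.007854 − 5.882625) = 2.803685 − (0.001935)/(-5.890479) = 2.804013

2.8040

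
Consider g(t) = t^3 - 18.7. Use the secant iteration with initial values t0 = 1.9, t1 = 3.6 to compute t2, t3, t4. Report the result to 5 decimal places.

g(1.9) = -11.8410000, g(3.6) = 27.9560000
t2 = 3.6000000 − 27.9560000·(3.6000000 − 1.9000000) / (27.9560000 − (-11.8410000)) = 3.6000000 − (47.5252000)/(39.7970000) = 2.4058095
g(2.4058095) = -4.7753689
t3 = 2.4058095 − (-4.7753689)·(2.4058095 − 3.6000000) / (-4.7753689 − 27.9560000) = 2.4058095 − (5.7027003)/(-32.7313689) = 2.5800369
g(2.5800369) = -1.5257521
t4 = 2.5800369 − (-1.5257521)·(2.5800369 − 2.4058095) / (-1.5257521 − (-4.7753689)) = 2.5800369 − (-0.2658278)/(3.2496169) = 2.6618397

2.40581, 2.58004, 2.66184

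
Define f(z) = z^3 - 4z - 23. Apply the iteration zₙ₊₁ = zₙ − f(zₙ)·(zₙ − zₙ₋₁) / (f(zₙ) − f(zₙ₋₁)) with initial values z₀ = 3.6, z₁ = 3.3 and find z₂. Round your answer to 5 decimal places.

f(3.6) = 9.2560000, f(3.3) = -0.2630000
z₂ = 3.3000000 − (-0.2630000)·(3.3000000 − 3.6000000) / (-0.2630000 − 9.2560000) = 3.3000000 − (0.0789000)/(-9.5190000) = 3.3082887

3.30829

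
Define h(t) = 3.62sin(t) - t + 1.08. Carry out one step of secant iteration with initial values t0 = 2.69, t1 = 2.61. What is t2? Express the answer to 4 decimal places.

h(2.69) = -0.030235, h(2.61) = 0.305003
t2 = 2.610000 − 0.305003·(2.610000 − 2.690000) / (0.305003 − (-0.030235)) = 2.610000 − (-0.024400)/(0.335238) = 2.682785

2.6828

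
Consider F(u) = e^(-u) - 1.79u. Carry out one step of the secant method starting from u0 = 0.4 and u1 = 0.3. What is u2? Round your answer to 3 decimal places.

0.382

F(0.4) = -0.04568, F(0.3) = 0.20382
u2 = 0.30000 − 0.20382·(0.30000 − 0.40000) / (0.20382 − (-0.04568)) = 0.30000 − (-0.02038)/(0.24950) = 0.38169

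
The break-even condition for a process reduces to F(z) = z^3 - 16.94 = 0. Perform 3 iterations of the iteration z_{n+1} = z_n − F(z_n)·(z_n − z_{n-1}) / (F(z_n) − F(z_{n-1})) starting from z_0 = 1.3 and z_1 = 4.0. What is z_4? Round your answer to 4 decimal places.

F(1.3) = -14.743000, F(4.0) = 47.060000
z_2 = 4.000000 − 47.060000·(4.000000 − 1.300000) / (47.060000 − (-14.743000)) = 4.000000 − (127.062000)/(61.803000) = 1.944080
F(1.944080) = -9.592448
z_3 = 1.944080 − (-9.592448)·(1.944080 − 4.000000) / (-9.592448 − 47.060000) = 1.944080 − (19.721302)/(-56.652448) = 2.292191
F(2.292191) = -4.896513
z_4 = 2.292191 − (-4.896513)·(2.292191 − 1.944080) / (-4.896513 − (-9.592448)) = 2.292191 − (-1.704527)/(4.695935) = 2.655170

2.6552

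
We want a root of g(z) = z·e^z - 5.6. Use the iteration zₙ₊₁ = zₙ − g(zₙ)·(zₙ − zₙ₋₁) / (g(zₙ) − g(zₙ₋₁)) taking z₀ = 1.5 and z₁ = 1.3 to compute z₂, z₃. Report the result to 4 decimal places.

g(1.5) = 1.122534, g(1.3) = -0.829914
z₂ = 1.300000 − (-0.829914)·(1.300000 − 1.500000) / (-0.829914 − 1.122534) = 1.300000 − (0.165983)/(-1.952448) = 1.385013
g(1.385013) = -0.067045
z₃ = 1.385013 − (-0.067045)·(1.385013 − 1.300000) / (-0.067045 − (-0.829914)) = 1.385013 − (-0.005700)/(0.762869) = 1.392484

1.3850, 1.3925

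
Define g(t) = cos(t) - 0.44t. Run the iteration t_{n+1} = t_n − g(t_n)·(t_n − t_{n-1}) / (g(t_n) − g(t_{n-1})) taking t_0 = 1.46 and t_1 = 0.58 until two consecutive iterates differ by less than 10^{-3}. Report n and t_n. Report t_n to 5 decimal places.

g(1.46) = -0.5318302, g(0.58) = 0.5812626
t_2 = 0.5800000 − 0.5812626·(-0.8800000)/(1.1130929) = 1.0395404;  |Δ| = 0.4595404
g(1.0395404) = 0.0492188
t_3 = 1.0395404 − 0.0492188·(0.4595404)/(-0.5320438) = 1.0820520;  |Δ| = 0.0425116
g(1.0820520) = -0.0065853
t_4 = 1.0820520 − (-0.0065853)·(0.0425116)/(-0.0558041) = 1.0770353;  |Δ| = 0.0050167
g(1.0770353) = 0.0000455
t_5 = 1.0770353 − 0.0000455·(-0.0050167)/(0.0066307) = 1.0770697;  |Δ| = 0.0000344
|t_5 − t_4| = 0.0000344 < 10^{-3}

n = 5, t_n = 1.07707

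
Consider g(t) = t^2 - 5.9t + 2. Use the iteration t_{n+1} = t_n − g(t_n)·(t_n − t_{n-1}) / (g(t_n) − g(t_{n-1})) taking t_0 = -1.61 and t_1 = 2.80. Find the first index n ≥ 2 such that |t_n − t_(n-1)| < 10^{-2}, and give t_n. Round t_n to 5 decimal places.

g(-1.61) = 14.0911000, g(2.80) = -6.6800000
t_2 = 2.8000000 − (-6.6800000)·(4.4100000)/(-20.7711000) = 1.3817410;  |Δ| = 1.4182590
g(1.3817410) = -4.2430636
t_3 = 1.3817410 − (-4.2430636)·(-1.4182590)/(2.4369364) = -1.0876560;  |Δ| = 2.4693970
g(-1.0876560) = 9.6001660
t_4 = -1.0876560 − 9.6001660·(-2.4693970)/(13.8432296) = 0.6248505;  |Δ| = 1.7125065
g(0.6248505) = -1.2961799
t_5 = 0.6248505 − (-1.2961799)·(1.7125065)/(-10.8963458) = 0.4211385;  |Δ| = 0.2037120
g(0.4211385) = -0.3073596
t_6 = 0.4211385 − (-0.3073596)·(-0.2037120)/(0.9888203) = 0.3578178;  |Δ| = 0.0633207
g(0.3578178) = 0.0169087
t_7 = 0.3578178 − 0.0169087·(-0.0633207)/(0.3242683) = 0.3611196;  |Δ| = 0.0033018
|t_7 − t_6| = 0.0033018 < 10^{-2}

n = 7, t_n = 0.36112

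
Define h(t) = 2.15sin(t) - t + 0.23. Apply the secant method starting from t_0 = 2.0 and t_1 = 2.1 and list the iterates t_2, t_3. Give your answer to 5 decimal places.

2.09292, 2.09322

h(2.0) = 0.1849895, h(2.1) = -0.0140999
t_2 = 2.1000000 − (-0.0140999)·(2.1000000 − 2.0000000) / (-0.0140999 − 0.1849895) = 2.1000000 − (-0.0014100)/(-0.1990893) = 2.0929178
h(2.0929178) = 0.0006228
t_3 = 2.0929178 − 0.0006228·(2.0929178 − 2.1000000) / (0.0006228 − (-0.0140999)) = 2.0929178 − (-0.0000044)/(0.0147227) = 2.0932174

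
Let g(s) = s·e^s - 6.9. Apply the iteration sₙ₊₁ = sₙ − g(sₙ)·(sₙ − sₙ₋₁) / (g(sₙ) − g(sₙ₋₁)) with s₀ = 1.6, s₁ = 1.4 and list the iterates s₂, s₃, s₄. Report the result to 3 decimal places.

1.509, 1.516, 1.516

g(1.6) = 1.02485, g(1.4) = -1.22272
s₂ = 1.40000 − (-1.22272)·(1.40000 − 1.60000) / (-1.22272 − 1.02485) = 1.40000 − (0.24454)/(-2.24757) = 1.50880
g(1.50880) = -0.07822
s₃ = 1.50880 − (-0.07822)·(1.50880 − 1.40000) / (-0.07822 − (-1.22272)) = 1.50880 − (-0.00851)/(1.14450) = 1.51624
g(1.51624) = 0.00657
s₄ = 1.51624 − 0.00657·(1.51624 − 1.50880) / (0.00657 − (-0.07822)) = 1.51624 − (0.00005)/(0.08479) = 1.51566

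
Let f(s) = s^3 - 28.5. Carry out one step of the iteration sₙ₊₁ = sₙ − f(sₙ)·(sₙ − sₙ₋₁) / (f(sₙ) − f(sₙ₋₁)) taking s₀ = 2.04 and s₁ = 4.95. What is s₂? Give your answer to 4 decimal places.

f(2.04) = -20.010336, f(4.95) = 92.787375
s₂ = 4.950000 − 92.787375·(4.950000 − 2.040000) / (92.787375 − (-20.010336)) = 4.950000 − (270.011261)/(112.797711) = 2.556235

2.5562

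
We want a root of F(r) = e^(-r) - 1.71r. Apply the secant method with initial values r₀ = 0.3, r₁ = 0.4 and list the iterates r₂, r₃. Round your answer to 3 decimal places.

0.394, 0.394

F(0.3) = 0.22782, F(0.4) = -0.01368
r₂ = 0.40000 − (-0.01368)·(0.40000 − 0.30000) / (-0.01368 − 0.22782) = 0.40000 − (-0.00137)/(-0.24150) = 0.39434
F(0.39434) = -0.00019
r₃ = 0.39434 − (-0.00019)·(0.39434 − 0.40000) / (-0.00019 − (-0.01368)) = 0.39434 − (0.00000)/(0.01349) = 0.39426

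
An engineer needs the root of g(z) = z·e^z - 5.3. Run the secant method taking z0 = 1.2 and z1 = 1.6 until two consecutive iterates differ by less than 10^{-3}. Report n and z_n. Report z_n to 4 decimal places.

n = 5, z_n = 1.3601

g(1.2) = -1.315860, g(1.6) = 2.624852
z2 = 1.600000 − 2.624852·(0.400000)/(3.940712) = 1.333566;  |Δ| = 0.266434
g(1.333566) = -0.239719
z3 = 1.333566 − (-0.239719)·(-0.266434)/(-2.864571) = 1.355862;  |Δ| = 0.022296
g(1.355862) = -0.039114
z4 = 1.355862 − (-0.039114)·(0.022296)/(0.200605) = 1.360209;  |Δ| = 0.004347
g(1.360209) = 0.000748
z5 = 1.360209 − 0.000748·(0.004347)/(0.039862) = 1.360128;  |Δ| = 0.000082
|z5 − z4| = 0.000082 < 10^{-3}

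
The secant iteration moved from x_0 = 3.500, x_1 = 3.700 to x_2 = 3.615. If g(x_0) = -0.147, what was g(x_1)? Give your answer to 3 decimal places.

0.109

The secant line through (3.500, -0.147) and (3.700, g(x_1)) crosses zero at x_2 = 3.615.
So (3.500, -0.147), (3.700, g(x_1)), (3.615, 0) are collinear:
g(x_1) = -0.147 · (3.700 − 3.615) / (3.500 − 3.615) = -0.147 · (0.08500)/(-0.11500) = 0.10865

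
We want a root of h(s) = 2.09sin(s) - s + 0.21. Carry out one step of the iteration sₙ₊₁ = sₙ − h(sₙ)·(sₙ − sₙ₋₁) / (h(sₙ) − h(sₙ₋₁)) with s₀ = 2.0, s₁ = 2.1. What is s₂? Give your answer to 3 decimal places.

2.056

h(2.0) = 0.11043, h(2.1) = -0.08589
s₂ = 2.10000 − (-0.08589)·(2.10000 − 2.00000) / (-0.08589 − 0.11043) = 2.10000 − (-0.00859)/(-0.19632) = 2.05625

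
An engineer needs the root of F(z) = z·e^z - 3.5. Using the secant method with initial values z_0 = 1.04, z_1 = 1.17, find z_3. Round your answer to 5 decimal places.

1.13021

F(1.04) = -0.5576143, F(1.17) = 0.2697314
z_2 = 1.1700000 − 0.2697314·(1.1700000 − 1.0400000) / (0.2697314 − (-0.5576143)) = 1.1700000 − (0.0350651)/(0.8273457) = 1.1276174
F(1.1276174) = -0.0175911
z_3 = 1.1276174 − (-0.0175911)·(1.1276174 − 1.1700000) / (-0.0175911 − 0.2697314) = 1.1276174 − (0.0007456)/(-0.2873225) = 1.1302122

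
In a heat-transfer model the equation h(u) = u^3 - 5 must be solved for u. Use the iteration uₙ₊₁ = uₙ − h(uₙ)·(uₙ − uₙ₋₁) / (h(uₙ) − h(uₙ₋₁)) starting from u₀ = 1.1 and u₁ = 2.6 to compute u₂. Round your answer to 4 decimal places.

1.4388

h(1.1) = -3.669000, h(2.6) = 12.576000
u₂ = 2.600000 − 12.576000·(2.600000 − 1.100000) / (12.576000 − (-3.669000)) = 2.600000 − (18.864000)/(16.245000) = 1.438781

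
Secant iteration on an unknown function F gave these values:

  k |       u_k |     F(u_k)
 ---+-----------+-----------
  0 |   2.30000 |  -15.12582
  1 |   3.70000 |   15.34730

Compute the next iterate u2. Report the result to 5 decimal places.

2.99491

u2 = 3.70000 − 15.34730·(3.70000 − 2.30000) / (15.34730 − (-15.12582))
   = 3.70000 − (21.4862200)/(30.4731200) = 2.9949124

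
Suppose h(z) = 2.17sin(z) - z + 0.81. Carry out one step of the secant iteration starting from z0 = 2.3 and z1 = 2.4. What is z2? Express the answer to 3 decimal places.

2.351

h(2.3) = 0.12818, h(2.4) = -0.12424
z2 = 2.40000 − (-0.12424)·(2.40000 − 2.30000) / (-0.12424 − 0.12818) = 2.40000 − (-0.01242)/(-0.25243) = 2.35078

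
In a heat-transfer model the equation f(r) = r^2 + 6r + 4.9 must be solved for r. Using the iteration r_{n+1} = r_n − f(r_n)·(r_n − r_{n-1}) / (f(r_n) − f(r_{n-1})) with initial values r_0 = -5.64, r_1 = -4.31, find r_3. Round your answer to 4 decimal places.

-5.0495

f(-5.64) = 2.869600, f(-4.31) = -2.383900
r_2 = -4.310000 − (-2.383900)·(-4.310000 − (-5.640000)) / (-2.383900 − 2.869600) = -4.310000 − (-3.170587)/(-5.253500) = -4.913519
f(-4.913519) = -0.438445
r_3 = -4.913519 − (-0.438445)·(-4.913519 − (-4.310000)) / (-0.438445 − (-2.383900)) = -4.913519 − (0.264610)/(1.945455) = -5.049533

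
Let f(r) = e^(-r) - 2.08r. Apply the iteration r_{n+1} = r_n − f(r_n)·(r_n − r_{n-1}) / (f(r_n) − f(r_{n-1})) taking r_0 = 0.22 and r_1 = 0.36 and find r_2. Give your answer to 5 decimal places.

f(0.22) = 0.3449188, f(0.36) = -0.0511237
r_2 = 0.3600000 − (-0.0511237)·(0.3600000 − 0.2200000) / (-0.0511237 − 0.3449188) = 0.3600000 − (-0.0071573)/(-0.3960425) = 0.3419279

0.34193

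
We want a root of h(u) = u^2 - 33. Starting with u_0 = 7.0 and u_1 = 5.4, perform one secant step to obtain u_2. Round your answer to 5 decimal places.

5.70968

h(7.0) = 16.0000000, h(5.4) = -3.8400000
u_2 = 5.4000000 − (-3.8400000)·(5.4000000 − 7.0000000) / (-3.8400000 − 16.0000000) = 5.4000000 − (6.1440000)/(-19.8400000) = 5.7096774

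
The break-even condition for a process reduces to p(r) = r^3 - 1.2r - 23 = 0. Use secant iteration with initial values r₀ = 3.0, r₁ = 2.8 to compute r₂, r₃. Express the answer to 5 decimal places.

2.98336, 2.98448

p(3.0) = 0.4000000, p(2.8) = -4.4080000
r₂ = 2.8000000 − (-4.4080000)·(2.8000000 − 3.0000000) / (-4.4080000 − 0.4000000) = 2.8000000 − (0.8816000)/(-4.8080000) = 2.9833611
p(2.9833611) = -0.0267974
r₃ = 2.9833611 − (-0.0267974)·(2.9833611 − 2.8000000) / (-0.0267974 − (-4.4080000)) = 2.9833611 − (-0.0049136)/(4.3812026) = 2.9844826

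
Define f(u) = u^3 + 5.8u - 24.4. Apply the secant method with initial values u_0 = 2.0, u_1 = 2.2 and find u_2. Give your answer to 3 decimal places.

2.252

f(2.0) = -4.80000, f(2.2) = -0.99200
u_2 = 2.20000 − (-0.99200)·(2.20000 − 2.00000) / (-0.99200 − (-4.80000)) = 2.20000 − (-0.19840)/(3.80800) = 2.25210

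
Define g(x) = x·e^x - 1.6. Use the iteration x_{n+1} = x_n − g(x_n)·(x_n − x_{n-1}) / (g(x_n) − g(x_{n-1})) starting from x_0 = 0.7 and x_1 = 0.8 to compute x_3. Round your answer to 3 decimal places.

g(0.7) = -0.19037, g(0.8) = 0.18043
x_2 = 0.80000 − 0.18043·(0.80000 − 0.70000) / (0.18043 − (-0.19037)) = 0.80000 − (0.01804)/(0.37081) = 0.75134
g(0.75134) = -0.00728
x_3 = 0.75134 − (-0.00728)·(0.75134 − 0.80000) / (-0.00728 − 0.18043) = 0.75134 − (0.00035)/(-0.18771) = 0.75323

0.753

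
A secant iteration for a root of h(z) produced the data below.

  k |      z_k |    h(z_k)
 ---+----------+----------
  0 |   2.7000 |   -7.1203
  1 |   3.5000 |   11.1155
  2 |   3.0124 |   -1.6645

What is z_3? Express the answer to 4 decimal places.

z_3 = 3.0124 − (-1.6645)·(3.0124 − 3.5000) / (-1.6645 − 11.1155)
   = 3.0124 − (0.811610)/(-12.780000) = 3.075906

3.0759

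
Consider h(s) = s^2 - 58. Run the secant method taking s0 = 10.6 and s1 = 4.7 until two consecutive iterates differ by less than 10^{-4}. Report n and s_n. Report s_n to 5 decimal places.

n = 6, s_n = 7.61577

h(10.6) = 54.3600000, h(4.7) = -35.9100000
s2 = 4.7000000 − (-35.9100000)·(-5.9000000)/(-90.2700000) = 7.0470588;  |Δ| = 2.3470588
h(7.0470588) = -8.3389619
s3 = 7.0470588 − (-8.3389619)·(2.3470588)/(27.5710381) = 7.7569354;  |Δ| = 0.7098766
h(7.7569354) = 2.1700468
s4 = 7.7569354 − 2.1700468·(0.7098766)/(10.5090088) = 7.6103502;  |Δ| = 0.1465852
h(7.6103502) = -0.0825702
s5 = 7.6103502 − (-0.0825702)·(-0.1465852)/(-2.2526170) = 7.6157233;  |Δ| = 0.0053731
h(7.6157233) = -0.0007587
s6 = 7.6157233 − (-0.0007587)·(0.0053731)/(0.0818114) = 7.6157731;  |Δ| = 0.0000498
|s6 − s5| = 0.0000498 < 10^{-4}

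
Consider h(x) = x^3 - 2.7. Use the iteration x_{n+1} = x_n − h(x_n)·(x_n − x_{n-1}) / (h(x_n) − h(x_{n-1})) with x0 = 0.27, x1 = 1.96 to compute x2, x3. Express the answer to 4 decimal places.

h(0.27) = -2.680317, h(1.96) = 4.829536
x2 = 1.960000 − 4.829536·(1.960000 − 0.270000) / (4.829536 − (-2.680317)) = 1.960000 − (8.161916)/(7.509853) = 0.873172
h(0.873172) = -2.034267
x3 = 0.873172 − (-2.034267)·(0.873172 − 1.960000) / (-2.034267 − 4.829536) = 0.873172 − (2.210898)/(-6.863803) = 1.195282

0.8732, 1.1953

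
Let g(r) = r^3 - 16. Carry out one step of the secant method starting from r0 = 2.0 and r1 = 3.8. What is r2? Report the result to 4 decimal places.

2.3072

g(2.0) = -8.000000, g(3.8) = 38.872000
r2 = 3.800000 − 38.872000·(3.800000 − 2.000000) / (38.872000 − (-8.000000)) = 3.800000 − (69.969600)/(46.872000) = 2.307220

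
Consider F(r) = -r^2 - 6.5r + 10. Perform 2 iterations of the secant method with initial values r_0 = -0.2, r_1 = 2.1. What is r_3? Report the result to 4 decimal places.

1.2725

F(-0.2) = 11.260000, F(2.1) = -8.060000
r_2 = 2.100000 − (-8.060000)·(2.100000 − (-0.200000)) / (-8.060000 − 11.260000) = 2.100000 − (-18.538000)/(-19.320000) = 1.140476
F(1.140476) = 1.286219
r_3 = 1.140476 − 1.286219·(1.140476 − 2.100000) / (1.286219 − (-8.060000)) = 1.140476 − (-1.234158)/(9.346219) = 1.272525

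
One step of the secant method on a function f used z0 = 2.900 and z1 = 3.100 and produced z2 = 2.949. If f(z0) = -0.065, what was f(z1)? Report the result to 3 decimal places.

The secant line through (2.900, -0.065) and (3.100, f(z1)) crosses zero at z2 = 2.949.
So (2.900, -0.065), (3.100, f(z1)), (2.949, 0) are collinear:
f(z1) = -0.065 · (3.100 − 2.949) / (2.900 − 2.949) = -0.065 · (0.15100)/(-0.04900) = 0.20031

0.200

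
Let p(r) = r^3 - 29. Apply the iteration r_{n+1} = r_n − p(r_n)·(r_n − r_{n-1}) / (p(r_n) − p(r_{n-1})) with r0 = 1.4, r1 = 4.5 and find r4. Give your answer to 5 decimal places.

p(1.4) = -26.2560000, p(4.5) = 62.1250000
r2 = 4.5000000 − 62.1250000·(4.5000000 − 1.4000000) / (62.1250000 − (-26.2560000)) = 4.5000000 − (192.5875000)/(88.3810000) = 2.3209400
p(2.3209400) = -16.4976471
r3 = 2.3209400 − (-16.4976471)·(2.3209400 − 4.5000000) / (-16.4976471 − 62.1250000) = 2.3209400 − (35.9493626)/(-78.6226471) = 2.7781793
p(2.7781793) = -7.5572336
r4 = 2.7781793 − (-7.5572336)·(2.7781793 − 2.3209400) / (-7.5572336 − (-16.4976471)) = 2.7781793 − (-3.4554641)/(8.9404135) = 3.1646787

3.16468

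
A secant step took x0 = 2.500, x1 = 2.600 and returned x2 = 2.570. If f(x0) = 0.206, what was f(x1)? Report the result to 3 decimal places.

-0.088

The secant line through (2.500, 0.206) and (2.600, f(x1)) crosses zero at x2 = 2.570.
So (2.500, 0.206), (2.600, f(x1)), (2.570, 0) are collinear:
f(x1) = 0.206 · (2.600 − 2.570) / (2.500 − 2.570) = 0.206 · (0.03000)/(-0.07000) = -0.08829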